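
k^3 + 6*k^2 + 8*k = k*(k + 2)*(k + 4)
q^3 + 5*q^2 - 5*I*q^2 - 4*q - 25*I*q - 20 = (q + 5)*(q - 4*I)*(q - I)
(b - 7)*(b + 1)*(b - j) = b^3 - b^2*j - 6*b^2 + 6*b*j - 7*b + 7*j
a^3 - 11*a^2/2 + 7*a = a*(a - 7/2)*(a - 2)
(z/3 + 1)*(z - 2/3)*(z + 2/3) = z^3/3 + z^2 - 4*z/27 - 4/9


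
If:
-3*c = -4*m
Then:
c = 4*m/3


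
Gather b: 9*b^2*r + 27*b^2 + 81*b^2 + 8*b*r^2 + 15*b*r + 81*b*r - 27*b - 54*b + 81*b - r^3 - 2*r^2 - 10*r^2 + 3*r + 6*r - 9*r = b^2*(9*r + 108) + b*(8*r^2 + 96*r) - r^3 - 12*r^2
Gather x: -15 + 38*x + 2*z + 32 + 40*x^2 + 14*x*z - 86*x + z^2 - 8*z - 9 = 40*x^2 + x*(14*z - 48) + z^2 - 6*z + 8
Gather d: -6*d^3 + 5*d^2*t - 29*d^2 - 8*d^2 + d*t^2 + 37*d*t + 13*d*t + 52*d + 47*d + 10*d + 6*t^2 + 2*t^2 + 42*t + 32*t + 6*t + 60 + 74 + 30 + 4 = -6*d^3 + d^2*(5*t - 37) + d*(t^2 + 50*t + 109) + 8*t^2 + 80*t + 168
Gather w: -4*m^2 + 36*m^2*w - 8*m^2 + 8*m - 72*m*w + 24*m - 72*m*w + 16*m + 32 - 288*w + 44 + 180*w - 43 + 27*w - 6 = -12*m^2 + 48*m + w*(36*m^2 - 144*m - 81) + 27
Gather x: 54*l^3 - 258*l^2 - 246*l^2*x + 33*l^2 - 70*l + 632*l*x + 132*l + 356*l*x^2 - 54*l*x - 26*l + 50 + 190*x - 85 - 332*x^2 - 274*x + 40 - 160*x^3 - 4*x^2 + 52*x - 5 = 54*l^3 - 225*l^2 + 36*l - 160*x^3 + x^2*(356*l - 336) + x*(-246*l^2 + 578*l - 32)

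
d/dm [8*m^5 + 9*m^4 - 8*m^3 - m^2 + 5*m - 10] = 40*m^4 + 36*m^3 - 24*m^2 - 2*m + 5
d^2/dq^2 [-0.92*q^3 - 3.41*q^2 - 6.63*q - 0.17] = -5.52*q - 6.82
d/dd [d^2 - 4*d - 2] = 2*d - 4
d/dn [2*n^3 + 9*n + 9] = 6*n^2 + 9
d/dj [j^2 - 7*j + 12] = 2*j - 7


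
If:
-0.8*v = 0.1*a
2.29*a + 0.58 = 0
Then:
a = -0.25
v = 0.03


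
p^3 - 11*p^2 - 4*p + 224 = (p - 8)*(p - 7)*(p + 4)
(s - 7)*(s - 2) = s^2 - 9*s + 14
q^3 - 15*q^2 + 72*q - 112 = (q - 7)*(q - 4)^2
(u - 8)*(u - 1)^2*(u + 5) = u^4 - 5*u^3 - 33*u^2 + 77*u - 40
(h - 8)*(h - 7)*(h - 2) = h^3 - 17*h^2 + 86*h - 112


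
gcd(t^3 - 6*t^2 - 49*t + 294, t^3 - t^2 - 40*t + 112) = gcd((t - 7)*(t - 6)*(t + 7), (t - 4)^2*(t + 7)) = t + 7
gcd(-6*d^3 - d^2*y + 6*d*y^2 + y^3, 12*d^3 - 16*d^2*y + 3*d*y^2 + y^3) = -6*d^2 + 5*d*y + y^2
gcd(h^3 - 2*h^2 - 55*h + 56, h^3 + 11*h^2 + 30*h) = 1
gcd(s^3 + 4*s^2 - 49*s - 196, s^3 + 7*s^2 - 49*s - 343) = s^2 - 49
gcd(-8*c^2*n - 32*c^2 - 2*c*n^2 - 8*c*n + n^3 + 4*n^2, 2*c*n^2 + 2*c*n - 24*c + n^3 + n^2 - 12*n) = 2*c*n + 8*c + n^2 + 4*n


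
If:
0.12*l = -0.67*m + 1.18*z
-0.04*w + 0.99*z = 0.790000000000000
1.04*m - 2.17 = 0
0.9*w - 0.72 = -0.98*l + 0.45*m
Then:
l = -2.14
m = 2.09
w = 4.18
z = 0.97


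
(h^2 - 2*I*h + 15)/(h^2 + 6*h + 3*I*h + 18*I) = (h - 5*I)/(h + 6)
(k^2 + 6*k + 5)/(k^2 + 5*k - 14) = (k^2 + 6*k + 5)/(k^2 + 5*k - 14)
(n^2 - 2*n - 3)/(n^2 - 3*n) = (n + 1)/n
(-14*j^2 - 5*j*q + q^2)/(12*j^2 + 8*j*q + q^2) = (-7*j + q)/(6*j + q)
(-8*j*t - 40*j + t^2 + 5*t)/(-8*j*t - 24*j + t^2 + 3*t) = (t + 5)/(t + 3)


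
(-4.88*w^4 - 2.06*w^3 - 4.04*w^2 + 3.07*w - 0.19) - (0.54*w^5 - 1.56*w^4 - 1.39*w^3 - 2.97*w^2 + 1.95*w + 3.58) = -0.54*w^5 - 3.32*w^4 - 0.67*w^3 - 1.07*w^2 + 1.12*w - 3.77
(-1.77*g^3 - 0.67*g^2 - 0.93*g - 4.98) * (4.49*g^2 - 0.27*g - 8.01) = -7.9473*g^5 - 2.5304*g^4 + 10.1829*g^3 - 16.7424*g^2 + 8.7939*g + 39.8898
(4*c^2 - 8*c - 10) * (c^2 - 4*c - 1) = 4*c^4 - 24*c^3 + 18*c^2 + 48*c + 10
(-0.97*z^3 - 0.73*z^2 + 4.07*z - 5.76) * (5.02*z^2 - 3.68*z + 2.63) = -4.8694*z^5 - 0.0949999999999998*z^4 + 20.5667*z^3 - 45.8127*z^2 + 31.9009*z - 15.1488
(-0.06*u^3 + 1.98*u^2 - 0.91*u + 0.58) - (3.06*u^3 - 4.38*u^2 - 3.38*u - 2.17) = -3.12*u^3 + 6.36*u^2 + 2.47*u + 2.75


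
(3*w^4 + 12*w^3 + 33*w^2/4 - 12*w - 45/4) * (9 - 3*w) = -9*w^5 - 9*w^4 + 333*w^3/4 + 441*w^2/4 - 297*w/4 - 405/4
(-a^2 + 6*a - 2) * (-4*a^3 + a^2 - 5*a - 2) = 4*a^5 - 25*a^4 + 19*a^3 - 30*a^2 - 2*a + 4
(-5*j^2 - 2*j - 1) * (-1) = 5*j^2 + 2*j + 1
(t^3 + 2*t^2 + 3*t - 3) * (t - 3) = t^4 - t^3 - 3*t^2 - 12*t + 9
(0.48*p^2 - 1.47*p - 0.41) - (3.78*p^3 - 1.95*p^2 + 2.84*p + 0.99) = -3.78*p^3 + 2.43*p^2 - 4.31*p - 1.4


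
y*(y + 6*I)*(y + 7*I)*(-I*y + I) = -I*y^4 + 13*y^3 + I*y^3 - 13*y^2 + 42*I*y^2 - 42*I*y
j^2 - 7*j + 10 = (j - 5)*(j - 2)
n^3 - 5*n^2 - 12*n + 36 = (n - 6)*(n - 2)*(n + 3)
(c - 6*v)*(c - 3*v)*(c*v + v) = c^3*v - 9*c^2*v^2 + c^2*v + 18*c*v^3 - 9*c*v^2 + 18*v^3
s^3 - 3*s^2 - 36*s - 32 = (s - 8)*(s + 1)*(s + 4)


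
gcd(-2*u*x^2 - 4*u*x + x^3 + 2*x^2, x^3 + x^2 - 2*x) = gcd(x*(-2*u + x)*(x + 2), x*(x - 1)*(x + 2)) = x^2 + 2*x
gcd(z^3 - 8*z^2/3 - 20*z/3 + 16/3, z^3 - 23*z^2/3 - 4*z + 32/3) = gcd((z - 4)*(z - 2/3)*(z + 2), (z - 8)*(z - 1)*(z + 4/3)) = 1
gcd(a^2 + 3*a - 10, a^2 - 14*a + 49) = 1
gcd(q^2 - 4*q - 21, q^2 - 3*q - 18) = q + 3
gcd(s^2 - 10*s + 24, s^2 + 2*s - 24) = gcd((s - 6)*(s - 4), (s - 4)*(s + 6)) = s - 4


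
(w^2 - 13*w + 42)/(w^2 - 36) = (w - 7)/(w + 6)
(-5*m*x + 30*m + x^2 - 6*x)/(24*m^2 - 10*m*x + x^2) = (-5*m*x + 30*m + x^2 - 6*x)/(24*m^2 - 10*m*x + x^2)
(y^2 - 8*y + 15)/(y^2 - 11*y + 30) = (y - 3)/(y - 6)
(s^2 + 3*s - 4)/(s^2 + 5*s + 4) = (s - 1)/(s + 1)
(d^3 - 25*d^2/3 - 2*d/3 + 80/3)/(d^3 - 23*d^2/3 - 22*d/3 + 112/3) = (3*d + 5)/(3*d + 7)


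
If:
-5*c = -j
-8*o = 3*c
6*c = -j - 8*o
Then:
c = 0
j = 0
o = 0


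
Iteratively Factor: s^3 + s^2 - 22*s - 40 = (s - 5)*(s^2 + 6*s + 8) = (s - 5)*(s + 4)*(s + 2)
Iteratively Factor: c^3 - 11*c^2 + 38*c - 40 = (c - 2)*(c^2 - 9*c + 20) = (c - 5)*(c - 2)*(c - 4)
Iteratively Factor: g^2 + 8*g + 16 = (g + 4)*(g + 4)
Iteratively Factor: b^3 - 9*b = (b - 3)*(b^2 + 3*b) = b*(b - 3)*(b + 3)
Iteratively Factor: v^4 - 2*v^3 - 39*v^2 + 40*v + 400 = (v + 4)*(v^3 - 6*v^2 - 15*v + 100) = (v - 5)*(v + 4)*(v^2 - v - 20) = (v - 5)^2*(v + 4)*(v + 4)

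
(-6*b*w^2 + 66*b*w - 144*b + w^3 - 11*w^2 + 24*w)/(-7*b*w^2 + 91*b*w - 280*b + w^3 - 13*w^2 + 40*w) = (-6*b*w + 18*b + w^2 - 3*w)/(-7*b*w + 35*b + w^2 - 5*w)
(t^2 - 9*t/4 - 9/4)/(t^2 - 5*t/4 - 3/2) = (t - 3)/(t - 2)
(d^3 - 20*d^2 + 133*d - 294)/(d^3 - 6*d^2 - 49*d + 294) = (d - 7)/(d + 7)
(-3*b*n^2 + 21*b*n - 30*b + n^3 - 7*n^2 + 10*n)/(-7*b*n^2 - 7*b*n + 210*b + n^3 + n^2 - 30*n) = (3*b*n - 6*b - n^2 + 2*n)/(7*b*n + 42*b - n^2 - 6*n)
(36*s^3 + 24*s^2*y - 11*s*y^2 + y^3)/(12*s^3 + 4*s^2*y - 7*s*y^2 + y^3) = (-6*s + y)/(-2*s + y)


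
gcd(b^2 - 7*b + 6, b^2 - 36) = b - 6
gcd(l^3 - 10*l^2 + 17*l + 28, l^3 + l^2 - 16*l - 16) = l^2 - 3*l - 4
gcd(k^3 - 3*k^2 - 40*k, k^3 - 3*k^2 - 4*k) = k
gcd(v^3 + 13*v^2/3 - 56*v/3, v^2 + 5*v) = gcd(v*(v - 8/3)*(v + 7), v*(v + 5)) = v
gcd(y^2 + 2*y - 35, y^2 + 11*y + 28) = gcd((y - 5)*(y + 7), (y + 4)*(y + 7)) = y + 7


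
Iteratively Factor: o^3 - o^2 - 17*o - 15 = (o + 1)*(o^2 - 2*o - 15) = (o - 5)*(o + 1)*(o + 3)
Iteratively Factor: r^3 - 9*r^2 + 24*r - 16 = (r - 1)*(r^2 - 8*r + 16) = (r - 4)*(r - 1)*(r - 4)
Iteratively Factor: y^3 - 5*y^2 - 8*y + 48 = (y - 4)*(y^2 - y - 12) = (y - 4)^2*(y + 3)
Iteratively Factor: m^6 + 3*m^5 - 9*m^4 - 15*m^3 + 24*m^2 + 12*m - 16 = (m - 2)*(m^5 + 5*m^4 + m^3 - 13*m^2 - 2*m + 8) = (m - 2)*(m + 2)*(m^4 + 3*m^3 - 5*m^2 - 3*m + 4) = (m - 2)*(m - 1)*(m + 2)*(m^3 + 4*m^2 - m - 4) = (m - 2)*(m - 1)*(m + 2)*(m + 4)*(m^2 - 1) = (m - 2)*(m - 1)^2*(m + 2)*(m + 4)*(m + 1)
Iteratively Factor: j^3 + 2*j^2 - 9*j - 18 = (j - 3)*(j^2 + 5*j + 6) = (j - 3)*(j + 3)*(j + 2)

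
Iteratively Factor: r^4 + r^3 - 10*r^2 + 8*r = (r + 4)*(r^3 - 3*r^2 + 2*r) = (r - 1)*(r + 4)*(r^2 - 2*r) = (r - 2)*(r - 1)*(r + 4)*(r)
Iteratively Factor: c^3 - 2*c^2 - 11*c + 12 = (c - 4)*(c^2 + 2*c - 3) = (c - 4)*(c - 1)*(c + 3)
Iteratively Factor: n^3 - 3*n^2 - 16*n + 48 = (n - 3)*(n^2 - 16) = (n - 3)*(n + 4)*(n - 4)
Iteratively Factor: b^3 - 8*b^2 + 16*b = (b)*(b^2 - 8*b + 16) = b*(b - 4)*(b - 4)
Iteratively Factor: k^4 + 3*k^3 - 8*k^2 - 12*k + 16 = (k + 2)*(k^3 + k^2 - 10*k + 8) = (k - 2)*(k + 2)*(k^2 + 3*k - 4) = (k - 2)*(k + 2)*(k + 4)*(k - 1)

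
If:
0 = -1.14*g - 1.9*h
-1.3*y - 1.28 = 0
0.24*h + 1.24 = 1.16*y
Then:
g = 16.54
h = -9.93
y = -0.98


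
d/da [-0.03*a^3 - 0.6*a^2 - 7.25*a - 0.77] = -0.09*a^2 - 1.2*a - 7.25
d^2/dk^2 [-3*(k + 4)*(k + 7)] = -6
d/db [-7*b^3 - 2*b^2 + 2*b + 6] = -21*b^2 - 4*b + 2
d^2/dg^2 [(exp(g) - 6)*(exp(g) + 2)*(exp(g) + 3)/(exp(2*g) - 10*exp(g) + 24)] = (exp(3*g) - 12*exp(2*g) + 90*exp(g) + 104)*exp(g)/(exp(3*g) - 12*exp(2*g) + 48*exp(g) - 64)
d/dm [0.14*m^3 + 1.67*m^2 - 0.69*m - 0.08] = 0.42*m^2 + 3.34*m - 0.69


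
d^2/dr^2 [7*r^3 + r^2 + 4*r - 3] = 42*r + 2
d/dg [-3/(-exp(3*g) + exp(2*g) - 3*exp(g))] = 3*(-3*exp(2*g) + 2*exp(g) - 3)*exp(-g)/(exp(2*g) - exp(g) + 3)^2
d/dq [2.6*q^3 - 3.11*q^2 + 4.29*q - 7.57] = 7.8*q^2 - 6.22*q + 4.29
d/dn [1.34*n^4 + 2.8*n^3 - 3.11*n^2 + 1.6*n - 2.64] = 5.36*n^3 + 8.4*n^2 - 6.22*n + 1.6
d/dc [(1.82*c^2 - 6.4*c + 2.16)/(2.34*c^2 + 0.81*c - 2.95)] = (16.4502*c^2 - 20.8468*c + 17.1304)/(5.4756*c^4 + 3.7908*c^3 - 13.1499*c^2 - 4.779*c + 8.7025)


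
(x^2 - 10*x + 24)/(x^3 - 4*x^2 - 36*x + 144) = 1/(x + 6)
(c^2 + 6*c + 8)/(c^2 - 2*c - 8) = (c + 4)/(c - 4)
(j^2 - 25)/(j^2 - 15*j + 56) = (j^2 - 25)/(j^2 - 15*j + 56)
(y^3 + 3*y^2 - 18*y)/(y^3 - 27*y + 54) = y/(y - 3)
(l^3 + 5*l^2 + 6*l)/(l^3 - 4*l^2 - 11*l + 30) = l*(l + 2)/(l^2 - 7*l + 10)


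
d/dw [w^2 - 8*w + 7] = 2*w - 8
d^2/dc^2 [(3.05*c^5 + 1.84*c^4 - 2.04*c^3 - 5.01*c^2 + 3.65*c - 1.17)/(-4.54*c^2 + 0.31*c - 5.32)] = (-377.19228*c^7 - 7.16956799999997*c^6 - 1313.968284*c^5 - 116.806056*c^4 - 1912.40782*c^3 - 1226.442936*c^2 + 865.487748*c + 215.25821)/(93.576664*c^6 - 19.168788*c^5 + 330.270018*c^4 - 44.953999*c^3 + 387.012444*c^2 - 26.321232*c + 150.568768)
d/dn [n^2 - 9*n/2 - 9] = 2*n - 9/2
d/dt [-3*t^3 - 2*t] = -9*t^2 - 2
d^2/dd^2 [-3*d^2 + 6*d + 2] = -6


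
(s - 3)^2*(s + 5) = s^3 - s^2 - 21*s + 45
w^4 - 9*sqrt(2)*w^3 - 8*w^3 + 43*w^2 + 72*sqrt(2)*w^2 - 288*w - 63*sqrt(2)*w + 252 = (w - 7)*(w - 1)*(w - 6*sqrt(2))*(w - 3*sqrt(2))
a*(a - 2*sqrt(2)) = a^2 - 2*sqrt(2)*a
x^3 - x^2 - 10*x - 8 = (x - 4)*(x + 1)*(x + 2)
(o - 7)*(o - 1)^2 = o^3 - 9*o^2 + 15*o - 7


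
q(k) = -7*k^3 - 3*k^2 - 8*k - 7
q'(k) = -21*k^2 - 6*k - 8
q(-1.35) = 15.56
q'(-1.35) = -38.17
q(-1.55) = 24.26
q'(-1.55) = -49.15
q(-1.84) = 41.17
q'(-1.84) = -68.06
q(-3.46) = 274.72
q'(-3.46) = -238.64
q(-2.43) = 95.17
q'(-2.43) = -117.42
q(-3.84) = 375.84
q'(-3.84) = -294.62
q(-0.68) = -0.75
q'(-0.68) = -13.63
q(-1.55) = 24.26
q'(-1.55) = -49.15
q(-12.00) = 11753.00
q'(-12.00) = -2960.00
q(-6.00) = 1445.00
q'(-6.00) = -728.00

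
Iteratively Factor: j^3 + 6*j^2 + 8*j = (j + 4)*(j^2 + 2*j) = j*(j + 4)*(j + 2)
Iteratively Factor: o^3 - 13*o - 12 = (o - 4)*(o^2 + 4*o + 3) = (o - 4)*(o + 3)*(o + 1)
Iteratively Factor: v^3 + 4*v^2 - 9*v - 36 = (v - 3)*(v^2 + 7*v + 12) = (v - 3)*(v + 4)*(v + 3)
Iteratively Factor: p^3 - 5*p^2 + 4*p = (p - 1)*(p^2 - 4*p) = (p - 4)*(p - 1)*(p)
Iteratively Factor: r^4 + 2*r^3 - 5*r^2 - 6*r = (r + 3)*(r^3 - r^2 - 2*r) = r*(r + 3)*(r^2 - r - 2) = r*(r - 2)*(r + 3)*(r + 1)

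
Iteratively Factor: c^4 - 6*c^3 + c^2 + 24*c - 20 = (c - 1)*(c^3 - 5*c^2 - 4*c + 20) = (c - 5)*(c - 1)*(c^2 - 4) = (c - 5)*(c - 2)*(c - 1)*(c + 2)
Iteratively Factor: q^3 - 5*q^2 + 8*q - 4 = (q - 2)*(q^2 - 3*q + 2) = (q - 2)*(q - 1)*(q - 2)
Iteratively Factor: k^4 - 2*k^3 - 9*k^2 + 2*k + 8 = (k + 2)*(k^3 - 4*k^2 - k + 4) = (k + 1)*(k + 2)*(k^2 - 5*k + 4) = (k - 4)*(k + 1)*(k + 2)*(k - 1)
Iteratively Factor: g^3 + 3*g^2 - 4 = (g - 1)*(g^2 + 4*g + 4) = (g - 1)*(g + 2)*(g + 2)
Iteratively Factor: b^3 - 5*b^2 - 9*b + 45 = (b + 3)*(b^2 - 8*b + 15) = (b - 3)*(b + 3)*(b - 5)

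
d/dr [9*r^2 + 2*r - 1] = 18*r + 2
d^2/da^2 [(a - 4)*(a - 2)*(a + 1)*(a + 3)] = 12*a^2 - 12*a - 26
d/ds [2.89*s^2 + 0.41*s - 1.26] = 5.78*s + 0.41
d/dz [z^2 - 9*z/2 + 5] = 2*z - 9/2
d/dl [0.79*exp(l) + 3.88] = 0.79*exp(l)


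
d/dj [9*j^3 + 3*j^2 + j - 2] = 27*j^2 + 6*j + 1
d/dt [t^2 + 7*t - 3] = 2*t + 7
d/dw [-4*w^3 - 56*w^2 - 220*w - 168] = -12*w^2 - 112*w - 220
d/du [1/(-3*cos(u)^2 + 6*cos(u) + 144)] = 2*(1 - cos(u))*sin(u)/(3*(sin(u)^2 + 2*cos(u) + 47)^2)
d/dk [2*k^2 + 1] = 4*k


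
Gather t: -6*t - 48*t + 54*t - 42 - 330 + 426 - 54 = 0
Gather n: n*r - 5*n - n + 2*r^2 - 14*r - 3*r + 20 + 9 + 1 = n*(r - 6) + 2*r^2 - 17*r + 30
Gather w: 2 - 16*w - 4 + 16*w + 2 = 0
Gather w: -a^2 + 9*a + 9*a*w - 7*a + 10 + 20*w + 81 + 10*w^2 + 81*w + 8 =-a^2 + 2*a + 10*w^2 + w*(9*a + 101) + 99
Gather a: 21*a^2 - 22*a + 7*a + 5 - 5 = 21*a^2 - 15*a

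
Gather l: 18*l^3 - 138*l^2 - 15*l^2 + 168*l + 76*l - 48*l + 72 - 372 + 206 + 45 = 18*l^3 - 153*l^2 + 196*l - 49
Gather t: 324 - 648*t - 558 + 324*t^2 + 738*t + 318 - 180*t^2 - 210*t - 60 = 144*t^2 - 120*t + 24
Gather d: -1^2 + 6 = 5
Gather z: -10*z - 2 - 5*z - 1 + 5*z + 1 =-10*z - 2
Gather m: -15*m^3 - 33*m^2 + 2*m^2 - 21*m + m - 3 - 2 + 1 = -15*m^3 - 31*m^2 - 20*m - 4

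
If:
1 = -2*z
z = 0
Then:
No Solution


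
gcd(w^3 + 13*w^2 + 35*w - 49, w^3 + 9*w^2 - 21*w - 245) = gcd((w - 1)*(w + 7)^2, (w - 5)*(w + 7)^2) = w^2 + 14*w + 49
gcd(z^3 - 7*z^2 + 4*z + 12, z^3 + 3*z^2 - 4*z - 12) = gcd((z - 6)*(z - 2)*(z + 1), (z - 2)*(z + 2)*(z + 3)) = z - 2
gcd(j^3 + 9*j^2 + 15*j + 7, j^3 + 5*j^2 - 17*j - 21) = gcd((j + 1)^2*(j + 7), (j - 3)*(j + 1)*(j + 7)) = j^2 + 8*j + 7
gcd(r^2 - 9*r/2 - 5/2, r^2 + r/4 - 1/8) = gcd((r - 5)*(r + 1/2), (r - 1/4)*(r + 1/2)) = r + 1/2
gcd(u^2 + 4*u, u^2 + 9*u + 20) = u + 4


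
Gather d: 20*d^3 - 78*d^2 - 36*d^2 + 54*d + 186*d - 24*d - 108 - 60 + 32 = 20*d^3 - 114*d^2 + 216*d - 136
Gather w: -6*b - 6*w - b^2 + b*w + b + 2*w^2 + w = -b^2 - 5*b + 2*w^2 + w*(b - 5)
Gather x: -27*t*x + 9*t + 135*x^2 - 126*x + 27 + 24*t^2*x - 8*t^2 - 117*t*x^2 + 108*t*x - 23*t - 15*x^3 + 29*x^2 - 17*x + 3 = -8*t^2 - 14*t - 15*x^3 + x^2*(164 - 117*t) + x*(24*t^2 + 81*t - 143) + 30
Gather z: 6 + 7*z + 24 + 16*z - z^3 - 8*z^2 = -z^3 - 8*z^2 + 23*z + 30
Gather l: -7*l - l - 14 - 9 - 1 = -8*l - 24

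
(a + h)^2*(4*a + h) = 4*a^3 + 9*a^2*h + 6*a*h^2 + h^3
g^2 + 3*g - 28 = (g - 4)*(g + 7)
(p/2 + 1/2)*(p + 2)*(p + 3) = p^3/2 + 3*p^2 + 11*p/2 + 3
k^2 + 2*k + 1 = (k + 1)^2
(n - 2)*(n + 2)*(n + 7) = n^3 + 7*n^2 - 4*n - 28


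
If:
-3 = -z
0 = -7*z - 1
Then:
No Solution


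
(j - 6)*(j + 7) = j^2 + j - 42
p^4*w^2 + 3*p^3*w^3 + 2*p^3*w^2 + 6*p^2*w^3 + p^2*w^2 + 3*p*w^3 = p*(p + 3*w)*(p*w + w)^2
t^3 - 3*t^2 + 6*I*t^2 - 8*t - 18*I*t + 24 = (t - 3)*(t + 2*I)*(t + 4*I)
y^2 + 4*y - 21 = (y - 3)*(y + 7)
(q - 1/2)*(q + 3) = q^2 + 5*q/2 - 3/2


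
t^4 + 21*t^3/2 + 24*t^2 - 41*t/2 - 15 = (t - 1)*(t + 1/2)*(t + 5)*(t + 6)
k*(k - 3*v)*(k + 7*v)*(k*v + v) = k^4*v + 4*k^3*v^2 + k^3*v - 21*k^2*v^3 + 4*k^2*v^2 - 21*k*v^3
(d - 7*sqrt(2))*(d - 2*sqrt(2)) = d^2 - 9*sqrt(2)*d + 28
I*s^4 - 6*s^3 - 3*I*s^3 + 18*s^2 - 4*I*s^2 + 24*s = s*(s - 4)*(s + 6*I)*(I*s + I)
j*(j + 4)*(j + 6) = j^3 + 10*j^2 + 24*j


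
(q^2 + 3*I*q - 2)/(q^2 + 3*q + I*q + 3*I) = (q + 2*I)/(q + 3)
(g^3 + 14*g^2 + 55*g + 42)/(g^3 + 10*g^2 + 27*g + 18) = (g + 7)/(g + 3)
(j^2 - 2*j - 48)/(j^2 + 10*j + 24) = (j - 8)/(j + 4)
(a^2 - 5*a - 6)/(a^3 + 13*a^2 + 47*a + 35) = (a - 6)/(a^2 + 12*a + 35)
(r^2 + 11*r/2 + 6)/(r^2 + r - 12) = (r + 3/2)/(r - 3)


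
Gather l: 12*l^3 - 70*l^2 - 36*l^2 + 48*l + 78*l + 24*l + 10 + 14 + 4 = 12*l^3 - 106*l^2 + 150*l + 28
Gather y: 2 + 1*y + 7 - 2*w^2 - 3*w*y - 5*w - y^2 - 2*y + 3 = -2*w^2 - 5*w - y^2 + y*(-3*w - 1) + 12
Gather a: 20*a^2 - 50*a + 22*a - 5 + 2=20*a^2 - 28*a - 3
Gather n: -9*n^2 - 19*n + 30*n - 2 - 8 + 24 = -9*n^2 + 11*n + 14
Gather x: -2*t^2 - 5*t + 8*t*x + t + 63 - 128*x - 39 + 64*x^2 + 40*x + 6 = -2*t^2 - 4*t + 64*x^2 + x*(8*t - 88) + 30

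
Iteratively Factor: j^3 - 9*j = (j)*(j^2 - 9) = j*(j + 3)*(j - 3)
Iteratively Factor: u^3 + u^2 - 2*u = (u + 2)*(u^2 - u) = (u - 1)*(u + 2)*(u)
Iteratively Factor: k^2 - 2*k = (k)*(k - 2)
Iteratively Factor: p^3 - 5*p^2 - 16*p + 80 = (p - 5)*(p^2 - 16) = (p - 5)*(p - 4)*(p + 4)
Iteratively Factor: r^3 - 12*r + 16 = (r + 4)*(r^2 - 4*r + 4) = (r - 2)*(r + 4)*(r - 2)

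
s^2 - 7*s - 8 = (s - 8)*(s + 1)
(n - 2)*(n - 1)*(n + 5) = n^3 + 2*n^2 - 13*n + 10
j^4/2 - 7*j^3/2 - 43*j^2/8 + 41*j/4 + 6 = (j/2 + 1)*(j - 8)*(j - 3/2)*(j + 1/2)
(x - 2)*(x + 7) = x^2 + 5*x - 14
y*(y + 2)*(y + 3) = y^3 + 5*y^2 + 6*y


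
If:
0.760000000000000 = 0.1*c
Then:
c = 7.60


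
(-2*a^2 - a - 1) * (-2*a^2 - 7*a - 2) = 4*a^4 + 16*a^3 + 13*a^2 + 9*a + 2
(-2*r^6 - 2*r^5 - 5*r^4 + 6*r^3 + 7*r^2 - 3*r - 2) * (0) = 0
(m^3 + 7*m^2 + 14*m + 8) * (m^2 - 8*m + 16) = m^5 - m^4 - 26*m^3 + 8*m^2 + 160*m + 128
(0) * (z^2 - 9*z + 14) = 0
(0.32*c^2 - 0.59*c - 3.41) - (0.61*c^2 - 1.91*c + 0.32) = -0.29*c^2 + 1.32*c - 3.73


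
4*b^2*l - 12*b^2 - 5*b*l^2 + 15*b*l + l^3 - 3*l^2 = (-4*b + l)*(-b + l)*(l - 3)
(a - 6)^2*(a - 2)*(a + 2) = a^4 - 12*a^3 + 32*a^2 + 48*a - 144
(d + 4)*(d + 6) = d^2 + 10*d + 24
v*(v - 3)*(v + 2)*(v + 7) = v^4 + 6*v^3 - 13*v^2 - 42*v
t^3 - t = t*(t - 1)*(t + 1)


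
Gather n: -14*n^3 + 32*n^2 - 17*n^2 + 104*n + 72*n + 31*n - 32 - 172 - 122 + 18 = -14*n^3 + 15*n^2 + 207*n - 308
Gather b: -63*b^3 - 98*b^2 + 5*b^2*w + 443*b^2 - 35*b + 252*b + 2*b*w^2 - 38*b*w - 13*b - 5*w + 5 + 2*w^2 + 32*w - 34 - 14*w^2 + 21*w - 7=-63*b^3 + b^2*(5*w + 345) + b*(2*w^2 - 38*w + 204) - 12*w^2 + 48*w - 36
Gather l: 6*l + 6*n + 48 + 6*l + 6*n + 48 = 12*l + 12*n + 96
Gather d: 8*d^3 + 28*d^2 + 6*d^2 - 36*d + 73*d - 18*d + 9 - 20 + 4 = 8*d^3 + 34*d^2 + 19*d - 7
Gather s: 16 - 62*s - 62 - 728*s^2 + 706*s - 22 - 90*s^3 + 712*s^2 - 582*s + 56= -90*s^3 - 16*s^2 + 62*s - 12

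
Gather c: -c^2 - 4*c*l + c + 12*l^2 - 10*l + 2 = -c^2 + c*(1 - 4*l) + 12*l^2 - 10*l + 2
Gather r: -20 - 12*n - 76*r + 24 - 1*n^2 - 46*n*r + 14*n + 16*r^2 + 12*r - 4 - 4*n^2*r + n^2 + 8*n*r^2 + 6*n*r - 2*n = r^2*(8*n + 16) + r*(-4*n^2 - 40*n - 64)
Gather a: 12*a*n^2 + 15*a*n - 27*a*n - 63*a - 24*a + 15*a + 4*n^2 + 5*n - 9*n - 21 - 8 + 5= a*(12*n^2 - 12*n - 72) + 4*n^2 - 4*n - 24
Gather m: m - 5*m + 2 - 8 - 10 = -4*m - 16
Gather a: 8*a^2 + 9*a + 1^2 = 8*a^2 + 9*a + 1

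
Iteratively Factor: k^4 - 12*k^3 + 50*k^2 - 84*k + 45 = (k - 5)*(k^3 - 7*k^2 + 15*k - 9) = (k - 5)*(k - 3)*(k^2 - 4*k + 3) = (k - 5)*(k - 3)*(k - 1)*(k - 3)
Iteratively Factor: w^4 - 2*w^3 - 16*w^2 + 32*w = (w - 4)*(w^3 + 2*w^2 - 8*w) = (w - 4)*(w - 2)*(w^2 + 4*w) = (w - 4)*(w - 2)*(w + 4)*(w)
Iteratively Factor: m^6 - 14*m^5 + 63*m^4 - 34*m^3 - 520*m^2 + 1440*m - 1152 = (m + 3)*(m^5 - 17*m^4 + 114*m^3 - 376*m^2 + 608*m - 384) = (m - 2)*(m + 3)*(m^4 - 15*m^3 + 84*m^2 - 208*m + 192) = (m - 4)*(m - 2)*(m + 3)*(m^3 - 11*m^2 + 40*m - 48) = (m - 4)^2*(m - 2)*(m + 3)*(m^2 - 7*m + 12) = (m - 4)^3*(m - 2)*(m + 3)*(m - 3)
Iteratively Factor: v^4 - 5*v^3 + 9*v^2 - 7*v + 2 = (v - 1)*(v^3 - 4*v^2 + 5*v - 2) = (v - 2)*(v - 1)*(v^2 - 2*v + 1) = (v - 2)*(v - 1)^2*(v - 1)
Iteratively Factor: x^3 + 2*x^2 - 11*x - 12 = (x + 1)*(x^2 + x - 12) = (x - 3)*(x + 1)*(x + 4)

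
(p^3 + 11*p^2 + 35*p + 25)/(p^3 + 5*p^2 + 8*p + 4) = (p^2 + 10*p + 25)/(p^2 + 4*p + 4)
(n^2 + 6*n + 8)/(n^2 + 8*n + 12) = (n + 4)/(n + 6)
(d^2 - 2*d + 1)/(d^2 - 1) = (d - 1)/(d + 1)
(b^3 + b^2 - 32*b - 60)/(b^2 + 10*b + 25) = (b^2 - 4*b - 12)/(b + 5)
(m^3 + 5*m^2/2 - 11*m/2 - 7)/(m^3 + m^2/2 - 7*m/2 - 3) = (2*m + 7)/(2*m + 3)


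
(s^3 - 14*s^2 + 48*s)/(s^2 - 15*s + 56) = s*(s - 6)/(s - 7)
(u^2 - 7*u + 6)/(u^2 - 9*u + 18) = (u - 1)/(u - 3)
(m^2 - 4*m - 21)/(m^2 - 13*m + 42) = (m + 3)/(m - 6)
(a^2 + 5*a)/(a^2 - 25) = a/(a - 5)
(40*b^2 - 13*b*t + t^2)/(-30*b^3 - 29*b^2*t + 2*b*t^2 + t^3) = (-8*b + t)/(6*b^2 + 7*b*t + t^2)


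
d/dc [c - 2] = 1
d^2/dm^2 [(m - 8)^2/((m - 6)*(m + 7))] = 2*(-17*m^3 + 318*m^2 - 1824*m + 3844)/(m^6 + 3*m^5 - 123*m^4 - 251*m^3 + 5166*m^2 + 5292*m - 74088)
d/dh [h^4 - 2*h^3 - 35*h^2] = 2*h*(2*h^2 - 3*h - 35)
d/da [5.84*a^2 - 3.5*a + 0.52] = 11.68*a - 3.5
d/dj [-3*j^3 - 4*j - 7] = -9*j^2 - 4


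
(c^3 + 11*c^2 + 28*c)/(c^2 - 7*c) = (c^2 + 11*c + 28)/(c - 7)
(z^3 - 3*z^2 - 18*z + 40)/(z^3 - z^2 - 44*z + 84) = (z^2 - z - 20)/(z^2 + z - 42)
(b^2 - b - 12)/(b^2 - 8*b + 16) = (b + 3)/(b - 4)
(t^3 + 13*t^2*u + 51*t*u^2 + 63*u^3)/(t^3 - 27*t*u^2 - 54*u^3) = (t + 7*u)/(t - 6*u)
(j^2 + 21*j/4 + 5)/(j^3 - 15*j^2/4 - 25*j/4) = (j + 4)/(j*(j - 5))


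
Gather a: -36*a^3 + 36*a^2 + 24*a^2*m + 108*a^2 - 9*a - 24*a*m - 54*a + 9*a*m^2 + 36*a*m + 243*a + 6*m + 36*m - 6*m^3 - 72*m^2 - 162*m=-36*a^3 + a^2*(24*m + 144) + a*(9*m^2 + 12*m + 180) - 6*m^3 - 72*m^2 - 120*m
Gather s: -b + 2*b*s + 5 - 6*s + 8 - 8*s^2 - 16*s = -b - 8*s^2 + s*(2*b - 22) + 13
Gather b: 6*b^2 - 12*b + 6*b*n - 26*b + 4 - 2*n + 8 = 6*b^2 + b*(6*n - 38) - 2*n + 12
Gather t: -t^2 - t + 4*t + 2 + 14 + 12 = -t^2 + 3*t + 28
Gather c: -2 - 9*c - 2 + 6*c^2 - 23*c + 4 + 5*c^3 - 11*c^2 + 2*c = 5*c^3 - 5*c^2 - 30*c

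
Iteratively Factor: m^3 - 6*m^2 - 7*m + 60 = (m - 4)*(m^2 - 2*m - 15) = (m - 4)*(m + 3)*(m - 5)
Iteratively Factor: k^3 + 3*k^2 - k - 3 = (k + 3)*(k^2 - 1) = (k + 1)*(k + 3)*(k - 1)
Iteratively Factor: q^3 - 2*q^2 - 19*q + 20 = (q - 1)*(q^2 - q - 20) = (q - 5)*(q - 1)*(q + 4)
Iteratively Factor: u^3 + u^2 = (u + 1)*(u^2) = u*(u + 1)*(u)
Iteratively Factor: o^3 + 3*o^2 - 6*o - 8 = (o + 4)*(o^2 - o - 2) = (o + 1)*(o + 4)*(o - 2)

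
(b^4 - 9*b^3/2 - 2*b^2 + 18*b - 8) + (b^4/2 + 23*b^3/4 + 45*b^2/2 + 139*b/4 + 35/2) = 3*b^4/2 + 5*b^3/4 + 41*b^2/2 + 211*b/4 + 19/2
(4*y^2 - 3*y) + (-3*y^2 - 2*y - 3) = y^2 - 5*y - 3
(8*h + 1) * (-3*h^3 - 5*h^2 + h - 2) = -24*h^4 - 43*h^3 + 3*h^2 - 15*h - 2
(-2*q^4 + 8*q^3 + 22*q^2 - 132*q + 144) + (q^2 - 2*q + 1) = -2*q^4 + 8*q^3 + 23*q^2 - 134*q + 145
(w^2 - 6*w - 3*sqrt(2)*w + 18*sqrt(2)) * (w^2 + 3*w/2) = w^4 - 9*w^3/2 - 3*sqrt(2)*w^3 - 9*w^2 + 27*sqrt(2)*w^2/2 + 27*sqrt(2)*w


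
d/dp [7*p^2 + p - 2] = 14*p + 1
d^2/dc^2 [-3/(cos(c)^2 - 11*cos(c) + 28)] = 3*(4*sin(c)^4 - 11*sin(c)^2 + 1397*cos(c)/4 - 33*cos(3*c)/4 - 179)/((cos(c) - 7)^3*(cos(c) - 4)^3)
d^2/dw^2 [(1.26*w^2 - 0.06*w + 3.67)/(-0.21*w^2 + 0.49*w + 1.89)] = (-5.55111512312578e-17*w^4 - 0.254016*w^3 - 3.971646*w^2 + 2.408742*w - 13.788404)/(0.009261*w^6 - 0.064827*w^5 - 0.098784*w^4 + 1.049237*w^3 + 0.889056*w^2 - 5.250987*w - 6.751269)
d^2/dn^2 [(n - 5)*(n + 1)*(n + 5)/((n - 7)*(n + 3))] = 32*(n^3 + 15*n^2 + 3*n + 101)/(n^6 - 12*n^5 - 15*n^4 + 440*n^3 + 315*n^2 - 5292*n - 9261)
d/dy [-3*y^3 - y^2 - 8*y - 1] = -9*y^2 - 2*y - 8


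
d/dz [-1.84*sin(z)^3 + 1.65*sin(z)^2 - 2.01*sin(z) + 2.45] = (-5.52*sin(z)^2 + 3.3*sin(z) - 2.01)*cos(z)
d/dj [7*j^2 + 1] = 14*j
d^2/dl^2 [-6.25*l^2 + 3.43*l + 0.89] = -12.5000000000000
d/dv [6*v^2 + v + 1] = 12*v + 1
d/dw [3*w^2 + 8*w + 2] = 6*w + 8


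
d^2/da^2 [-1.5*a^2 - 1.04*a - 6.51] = -3.00000000000000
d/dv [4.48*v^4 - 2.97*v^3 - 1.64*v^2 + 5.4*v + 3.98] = 17.92*v^3 - 8.91*v^2 - 3.28*v + 5.4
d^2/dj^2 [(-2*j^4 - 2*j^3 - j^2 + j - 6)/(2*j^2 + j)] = 4*(-4*j^6 - 6*j^5 - 3*j^4 + 2*j^3 - 36*j^2 - 18*j - 3)/(j^3*(8*j^3 + 12*j^2 + 6*j + 1))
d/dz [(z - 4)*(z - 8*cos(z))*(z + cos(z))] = (4 - z)*(z - 8*cos(z))*(sin(z) - 1) + (z - 4)*(z + cos(z))*(8*sin(z) + 1) + (z - 8*cos(z))*(z + cos(z))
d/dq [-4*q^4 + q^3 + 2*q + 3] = -16*q^3 + 3*q^2 + 2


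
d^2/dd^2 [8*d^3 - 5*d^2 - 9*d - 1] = 48*d - 10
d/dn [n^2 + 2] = 2*n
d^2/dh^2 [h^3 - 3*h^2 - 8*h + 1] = 6*h - 6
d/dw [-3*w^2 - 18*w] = -6*w - 18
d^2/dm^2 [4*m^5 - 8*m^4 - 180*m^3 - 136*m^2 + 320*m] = 80*m^3 - 96*m^2 - 1080*m - 272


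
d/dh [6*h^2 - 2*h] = 12*h - 2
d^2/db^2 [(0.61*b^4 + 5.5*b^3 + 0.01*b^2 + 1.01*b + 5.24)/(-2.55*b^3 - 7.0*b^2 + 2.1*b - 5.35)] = (1.13686837721616e-13*b^7 + 129.906849999999*b^6 - 112.3866*b^5 + 229.8279*b^4 - 1131.63155*b^3 - 1043.3664*b^2 + 173.4927*b + 322.99205)/(16.581375*b^9 + 136.5525*b^8 + 333.88425*b^7 + 222.455125*b^6 + 298.0215*b^5 + 707.1645*b^4 - 262.168875*b^3 + 671.853*b^2 - 180.32175*b + 153.130375)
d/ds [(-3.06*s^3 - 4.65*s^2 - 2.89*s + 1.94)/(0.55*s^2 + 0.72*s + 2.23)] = (-1.683*s^4 - 4.4064*s^3 - 22.2299*s^2 - 22.873*s - 7.8415)/(0.3025*s^4 + 0.792*s^3 + 2.9714*s^2 + 3.2112*s + 4.9729)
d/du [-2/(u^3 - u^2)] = 2*(3*u - 2)/(u^3*(u - 1)^2)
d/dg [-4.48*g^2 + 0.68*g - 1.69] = 0.68 - 8.96*g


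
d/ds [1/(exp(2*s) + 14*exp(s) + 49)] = 2*(-exp(s) - 7)*exp(s)/(exp(2*s) + 14*exp(s) + 49)^2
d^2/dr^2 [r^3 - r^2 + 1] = 6*r - 2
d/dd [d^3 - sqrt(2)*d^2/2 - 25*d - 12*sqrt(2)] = 3*d^2 - sqrt(2)*d - 25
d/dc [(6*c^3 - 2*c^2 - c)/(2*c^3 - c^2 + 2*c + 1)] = (-2*c^4 + 28*c^3 + 13*c^2 - 4*c - 1)/(4*c^6 - 4*c^5 + 9*c^4 + 2*c^2 + 4*c + 1)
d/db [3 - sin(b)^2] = -sin(2*b)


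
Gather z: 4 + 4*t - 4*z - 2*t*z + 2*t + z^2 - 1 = 6*t + z^2 + z*(-2*t - 4) + 3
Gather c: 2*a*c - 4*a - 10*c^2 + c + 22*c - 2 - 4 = -4*a - 10*c^2 + c*(2*a + 23) - 6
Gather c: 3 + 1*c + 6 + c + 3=2*c + 12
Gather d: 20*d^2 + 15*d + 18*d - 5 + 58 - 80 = 20*d^2 + 33*d - 27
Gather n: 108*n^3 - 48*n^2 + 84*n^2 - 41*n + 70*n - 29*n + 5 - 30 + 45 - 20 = 108*n^3 + 36*n^2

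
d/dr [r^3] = 3*r^2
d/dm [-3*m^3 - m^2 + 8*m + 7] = -9*m^2 - 2*m + 8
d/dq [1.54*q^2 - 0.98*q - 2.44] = 3.08*q - 0.98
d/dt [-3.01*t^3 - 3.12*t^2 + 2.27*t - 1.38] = -9.03*t^2 - 6.24*t + 2.27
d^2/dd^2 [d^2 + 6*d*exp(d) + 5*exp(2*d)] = 6*d*exp(d) + 20*exp(2*d) + 12*exp(d) + 2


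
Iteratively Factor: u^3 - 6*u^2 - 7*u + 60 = (u - 5)*(u^2 - u - 12) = (u - 5)*(u + 3)*(u - 4)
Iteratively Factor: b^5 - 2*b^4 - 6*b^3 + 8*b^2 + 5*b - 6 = (b - 1)*(b^4 - b^3 - 7*b^2 + b + 6) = (b - 1)*(b + 1)*(b^3 - 2*b^2 - 5*b + 6) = (b - 1)*(b + 1)*(b + 2)*(b^2 - 4*b + 3) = (b - 1)^2*(b + 1)*(b + 2)*(b - 3)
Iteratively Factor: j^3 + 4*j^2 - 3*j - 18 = (j + 3)*(j^2 + j - 6) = (j - 2)*(j + 3)*(j + 3)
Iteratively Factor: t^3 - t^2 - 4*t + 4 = (t - 2)*(t^2 + t - 2) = (t - 2)*(t - 1)*(t + 2)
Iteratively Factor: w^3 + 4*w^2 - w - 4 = (w - 1)*(w^2 + 5*w + 4) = (w - 1)*(w + 1)*(w + 4)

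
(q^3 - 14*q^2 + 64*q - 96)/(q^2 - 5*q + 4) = (q^2 - 10*q + 24)/(q - 1)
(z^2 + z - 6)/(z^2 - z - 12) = (z - 2)/(z - 4)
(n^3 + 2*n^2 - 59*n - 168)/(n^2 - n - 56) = n + 3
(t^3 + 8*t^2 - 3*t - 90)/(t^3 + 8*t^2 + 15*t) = (t^2 + 3*t - 18)/(t*(t + 3))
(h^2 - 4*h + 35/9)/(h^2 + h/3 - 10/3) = (h - 7/3)/(h + 2)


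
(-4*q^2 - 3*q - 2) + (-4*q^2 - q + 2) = -8*q^2 - 4*q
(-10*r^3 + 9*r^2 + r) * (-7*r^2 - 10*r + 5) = 70*r^5 + 37*r^4 - 147*r^3 + 35*r^2 + 5*r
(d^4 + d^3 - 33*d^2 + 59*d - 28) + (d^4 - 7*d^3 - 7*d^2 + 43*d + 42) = 2*d^4 - 6*d^3 - 40*d^2 + 102*d + 14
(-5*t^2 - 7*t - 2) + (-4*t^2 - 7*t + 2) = -9*t^2 - 14*t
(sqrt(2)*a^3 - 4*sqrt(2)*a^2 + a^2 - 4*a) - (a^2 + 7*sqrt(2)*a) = sqrt(2)*a^3 - 4*sqrt(2)*a^2 - 7*sqrt(2)*a - 4*a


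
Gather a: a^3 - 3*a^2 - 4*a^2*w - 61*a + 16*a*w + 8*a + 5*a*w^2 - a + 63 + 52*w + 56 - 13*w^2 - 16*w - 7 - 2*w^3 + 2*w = a^3 + a^2*(-4*w - 3) + a*(5*w^2 + 16*w - 54) - 2*w^3 - 13*w^2 + 38*w + 112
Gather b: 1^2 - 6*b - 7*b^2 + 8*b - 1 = -7*b^2 + 2*b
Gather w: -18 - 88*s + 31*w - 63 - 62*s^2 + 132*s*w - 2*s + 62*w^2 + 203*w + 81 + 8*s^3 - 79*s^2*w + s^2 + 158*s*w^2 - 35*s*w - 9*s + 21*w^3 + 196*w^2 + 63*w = 8*s^3 - 61*s^2 - 99*s + 21*w^3 + w^2*(158*s + 258) + w*(-79*s^2 + 97*s + 297)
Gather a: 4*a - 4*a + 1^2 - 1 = 0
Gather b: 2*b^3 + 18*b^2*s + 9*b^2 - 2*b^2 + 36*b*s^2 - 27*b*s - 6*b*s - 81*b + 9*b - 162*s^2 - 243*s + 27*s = 2*b^3 + b^2*(18*s + 7) + b*(36*s^2 - 33*s - 72) - 162*s^2 - 216*s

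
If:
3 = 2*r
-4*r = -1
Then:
No Solution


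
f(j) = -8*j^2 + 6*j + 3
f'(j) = 6 - 16*j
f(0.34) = 4.12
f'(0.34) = 0.56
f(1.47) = -5.47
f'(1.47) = -17.52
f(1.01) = 0.90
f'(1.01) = -10.16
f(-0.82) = -7.30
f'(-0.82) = 19.12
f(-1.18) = -15.22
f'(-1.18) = 24.88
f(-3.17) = -96.41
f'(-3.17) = 56.72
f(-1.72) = -30.99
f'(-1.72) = 33.52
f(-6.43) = -366.34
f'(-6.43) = 108.88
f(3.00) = -51.00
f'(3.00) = -42.00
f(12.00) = -1077.00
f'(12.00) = -186.00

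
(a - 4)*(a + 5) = a^2 + a - 20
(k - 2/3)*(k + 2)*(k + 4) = k^3 + 16*k^2/3 + 4*k - 16/3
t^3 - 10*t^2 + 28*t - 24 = (t - 6)*(t - 2)^2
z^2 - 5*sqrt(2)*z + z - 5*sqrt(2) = (z + 1)*(z - 5*sqrt(2))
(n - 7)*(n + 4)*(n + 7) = n^3 + 4*n^2 - 49*n - 196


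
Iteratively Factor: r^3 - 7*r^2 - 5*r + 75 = (r - 5)*(r^2 - 2*r - 15) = (r - 5)^2*(r + 3)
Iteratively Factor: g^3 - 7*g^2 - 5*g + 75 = (g - 5)*(g^2 - 2*g - 15) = (g - 5)^2*(g + 3)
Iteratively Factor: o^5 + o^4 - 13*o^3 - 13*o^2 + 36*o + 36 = (o + 2)*(o^4 - o^3 - 11*o^2 + 9*o + 18) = (o - 2)*(o + 2)*(o^3 + o^2 - 9*o - 9) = (o - 3)*(o - 2)*(o + 2)*(o^2 + 4*o + 3) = (o - 3)*(o - 2)*(o + 2)*(o + 3)*(o + 1)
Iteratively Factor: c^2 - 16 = (c + 4)*(c - 4)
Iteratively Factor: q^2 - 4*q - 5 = (q + 1)*(q - 5)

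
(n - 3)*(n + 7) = n^2 + 4*n - 21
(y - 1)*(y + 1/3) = y^2 - 2*y/3 - 1/3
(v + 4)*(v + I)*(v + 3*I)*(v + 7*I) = v^4 + 4*v^3 + 11*I*v^3 - 31*v^2 + 44*I*v^2 - 124*v - 21*I*v - 84*I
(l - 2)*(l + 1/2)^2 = l^3 - l^2 - 7*l/4 - 1/2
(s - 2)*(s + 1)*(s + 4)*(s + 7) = s^4 + 10*s^3 + 15*s^2 - 50*s - 56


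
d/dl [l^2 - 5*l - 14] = 2*l - 5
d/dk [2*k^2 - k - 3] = 4*k - 1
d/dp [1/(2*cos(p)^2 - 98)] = sin(p)*cos(p)/(cos(p)^2 - 49)^2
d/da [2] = 0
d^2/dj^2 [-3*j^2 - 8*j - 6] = -6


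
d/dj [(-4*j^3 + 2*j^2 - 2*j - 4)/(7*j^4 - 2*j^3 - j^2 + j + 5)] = 2*(14*j^6 - 14*j^5 + 25*j^4 + 48*j^3 - 42*j^2 + 6*j - 3)/(49*j^8 - 28*j^7 - 10*j^6 + 18*j^5 + 67*j^4 - 22*j^3 - 9*j^2 + 10*j + 25)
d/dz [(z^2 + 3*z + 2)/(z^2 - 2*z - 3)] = -5/(z^2 - 6*z + 9)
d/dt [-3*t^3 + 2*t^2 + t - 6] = -9*t^2 + 4*t + 1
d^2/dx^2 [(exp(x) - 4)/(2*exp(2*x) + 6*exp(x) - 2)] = (exp(4*x) - 19*exp(3*x) - 30*exp(2*x) - 49*exp(x) - 11)*exp(x)/(2*(exp(6*x) + 9*exp(5*x) + 24*exp(4*x) + 9*exp(3*x) - 24*exp(2*x) + 9*exp(x) - 1))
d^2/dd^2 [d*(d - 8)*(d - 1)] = 6*d - 18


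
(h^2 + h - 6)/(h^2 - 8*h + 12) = (h + 3)/(h - 6)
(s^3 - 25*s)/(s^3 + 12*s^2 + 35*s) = (s - 5)/(s + 7)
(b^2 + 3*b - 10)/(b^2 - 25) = (b - 2)/(b - 5)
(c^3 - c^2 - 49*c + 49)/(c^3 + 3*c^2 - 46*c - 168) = (c^2 + 6*c - 7)/(c^2 + 10*c + 24)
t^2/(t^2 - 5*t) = t/(t - 5)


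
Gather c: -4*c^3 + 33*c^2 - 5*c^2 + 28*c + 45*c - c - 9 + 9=-4*c^3 + 28*c^2 + 72*c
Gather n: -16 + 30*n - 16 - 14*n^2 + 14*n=-14*n^2 + 44*n - 32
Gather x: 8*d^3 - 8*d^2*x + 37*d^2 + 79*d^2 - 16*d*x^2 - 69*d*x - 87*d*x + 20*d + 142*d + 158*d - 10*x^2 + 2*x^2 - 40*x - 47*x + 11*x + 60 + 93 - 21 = 8*d^3 + 116*d^2 + 320*d + x^2*(-16*d - 8) + x*(-8*d^2 - 156*d - 76) + 132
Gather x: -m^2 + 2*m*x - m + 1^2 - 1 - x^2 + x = -m^2 - m - x^2 + x*(2*m + 1)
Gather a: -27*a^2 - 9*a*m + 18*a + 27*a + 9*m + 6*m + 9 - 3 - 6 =-27*a^2 + a*(45 - 9*m) + 15*m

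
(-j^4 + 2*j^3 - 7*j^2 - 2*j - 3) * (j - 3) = -j^5 + 5*j^4 - 13*j^3 + 19*j^2 + 3*j + 9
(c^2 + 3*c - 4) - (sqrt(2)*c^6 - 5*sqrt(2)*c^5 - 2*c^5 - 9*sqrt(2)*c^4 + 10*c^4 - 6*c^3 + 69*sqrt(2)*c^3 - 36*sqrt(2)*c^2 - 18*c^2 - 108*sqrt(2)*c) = -sqrt(2)*c^6 + 2*c^5 + 5*sqrt(2)*c^5 - 10*c^4 + 9*sqrt(2)*c^4 - 69*sqrt(2)*c^3 + 6*c^3 + 19*c^2 + 36*sqrt(2)*c^2 + 3*c + 108*sqrt(2)*c - 4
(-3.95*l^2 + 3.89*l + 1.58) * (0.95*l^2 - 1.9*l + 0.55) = -3.7525*l^4 + 11.2005*l^3 - 8.0625*l^2 - 0.862499999999999*l + 0.869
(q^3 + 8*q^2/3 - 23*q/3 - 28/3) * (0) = 0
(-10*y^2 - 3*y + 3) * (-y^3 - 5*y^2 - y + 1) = 10*y^5 + 53*y^4 + 22*y^3 - 22*y^2 - 6*y + 3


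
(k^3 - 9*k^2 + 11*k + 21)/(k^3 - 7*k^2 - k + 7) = (k - 3)/(k - 1)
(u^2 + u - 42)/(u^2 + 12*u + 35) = (u - 6)/(u + 5)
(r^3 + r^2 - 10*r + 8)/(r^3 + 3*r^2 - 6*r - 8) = (r - 1)/(r + 1)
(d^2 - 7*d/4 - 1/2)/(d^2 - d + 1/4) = (4*d^2 - 7*d - 2)/(4*d^2 - 4*d + 1)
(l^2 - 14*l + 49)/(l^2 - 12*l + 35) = (l - 7)/(l - 5)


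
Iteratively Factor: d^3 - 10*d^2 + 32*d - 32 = (d - 4)*(d^2 - 6*d + 8) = (d - 4)*(d - 2)*(d - 4)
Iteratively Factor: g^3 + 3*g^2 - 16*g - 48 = (g + 4)*(g^2 - g - 12) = (g + 3)*(g + 4)*(g - 4)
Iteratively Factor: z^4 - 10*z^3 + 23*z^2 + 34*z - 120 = (z - 5)*(z^3 - 5*z^2 - 2*z + 24) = (z - 5)*(z + 2)*(z^2 - 7*z + 12) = (z - 5)*(z - 4)*(z + 2)*(z - 3)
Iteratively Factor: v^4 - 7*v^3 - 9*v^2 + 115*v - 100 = (v - 1)*(v^3 - 6*v^2 - 15*v + 100) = (v - 5)*(v - 1)*(v^2 - v - 20) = (v - 5)^2*(v - 1)*(v + 4)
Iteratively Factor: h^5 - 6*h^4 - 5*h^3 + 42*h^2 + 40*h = (h + 2)*(h^4 - 8*h^3 + 11*h^2 + 20*h) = (h - 4)*(h + 2)*(h^3 - 4*h^2 - 5*h) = (h - 5)*(h - 4)*(h + 2)*(h^2 + h) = h*(h - 5)*(h - 4)*(h + 2)*(h + 1)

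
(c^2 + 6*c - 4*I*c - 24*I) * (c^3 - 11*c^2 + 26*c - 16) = c^5 - 5*c^4 - 4*I*c^4 - 40*c^3 + 20*I*c^3 + 140*c^2 + 160*I*c^2 - 96*c - 560*I*c + 384*I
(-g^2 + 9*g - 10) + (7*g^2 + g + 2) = 6*g^2 + 10*g - 8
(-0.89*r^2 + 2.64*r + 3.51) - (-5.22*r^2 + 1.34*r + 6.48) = 4.33*r^2 + 1.3*r - 2.97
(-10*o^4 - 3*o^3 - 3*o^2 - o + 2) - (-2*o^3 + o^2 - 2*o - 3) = -10*o^4 - o^3 - 4*o^2 + o + 5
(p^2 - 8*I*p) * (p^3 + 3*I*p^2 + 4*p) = p^5 - 5*I*p^4 + 28*p^3 - 32*I*p^2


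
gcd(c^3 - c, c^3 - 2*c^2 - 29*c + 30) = c - 1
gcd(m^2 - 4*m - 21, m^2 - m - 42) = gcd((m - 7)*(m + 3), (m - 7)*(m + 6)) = m - 7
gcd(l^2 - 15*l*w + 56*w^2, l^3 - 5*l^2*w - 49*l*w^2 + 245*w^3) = -l + 7*w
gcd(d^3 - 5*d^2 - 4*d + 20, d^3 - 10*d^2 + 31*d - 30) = d^2 - 7*d + 10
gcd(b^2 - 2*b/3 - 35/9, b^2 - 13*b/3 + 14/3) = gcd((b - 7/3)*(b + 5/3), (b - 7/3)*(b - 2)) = b - 7/3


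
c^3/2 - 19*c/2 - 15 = (c/2 + 1)*(c - 5)*(c + 3)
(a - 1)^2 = a^2 - 2*a + 1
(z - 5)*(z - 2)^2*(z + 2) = z^4 - 7*z^3 + 6*z^2 + 28*z - 40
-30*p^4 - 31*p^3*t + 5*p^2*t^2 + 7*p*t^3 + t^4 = (-2*p + t)*(p + t)*(3*p + t)*(5*p + t)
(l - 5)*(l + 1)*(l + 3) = l^3 - l^2 - 17*l - 15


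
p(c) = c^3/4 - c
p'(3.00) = 5.75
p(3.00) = 3.75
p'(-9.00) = 59.75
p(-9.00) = -173.25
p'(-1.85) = 1.57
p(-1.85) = 0.27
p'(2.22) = 2.70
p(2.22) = 0.52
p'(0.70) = -0.63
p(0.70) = -0.61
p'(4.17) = 12.04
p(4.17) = 13.96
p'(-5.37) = 20.63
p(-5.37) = -33.34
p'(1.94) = 1.82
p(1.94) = -0.11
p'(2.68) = 4.39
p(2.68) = 2.13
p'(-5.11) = 18.58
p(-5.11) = -28.25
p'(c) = 3*c^2/4 - 1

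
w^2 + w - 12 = (w - 3)*(w + 4)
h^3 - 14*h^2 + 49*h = h*(h - 7)^2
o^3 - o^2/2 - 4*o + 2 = (o - 2)*(o - 1/2)*(o + 2)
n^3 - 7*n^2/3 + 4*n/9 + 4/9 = (n - 2)*(n - 2/3)*(n + 1/3)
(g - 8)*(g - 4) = g^2 - 12*g + 32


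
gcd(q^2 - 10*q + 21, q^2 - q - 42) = q - 7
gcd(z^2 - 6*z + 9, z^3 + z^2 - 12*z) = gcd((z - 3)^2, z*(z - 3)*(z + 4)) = z - 3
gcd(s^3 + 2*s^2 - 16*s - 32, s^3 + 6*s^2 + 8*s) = s^2 + 6*s + 8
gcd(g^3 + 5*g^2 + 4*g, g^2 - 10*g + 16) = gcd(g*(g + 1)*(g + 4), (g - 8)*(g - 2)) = 1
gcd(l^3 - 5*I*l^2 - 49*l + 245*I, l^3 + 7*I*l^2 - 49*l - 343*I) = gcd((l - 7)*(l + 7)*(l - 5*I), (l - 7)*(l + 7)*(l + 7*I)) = l^2 - 49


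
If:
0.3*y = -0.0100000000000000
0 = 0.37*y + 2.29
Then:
No Solution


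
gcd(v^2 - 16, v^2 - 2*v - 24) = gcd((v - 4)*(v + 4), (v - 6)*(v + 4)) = v + 4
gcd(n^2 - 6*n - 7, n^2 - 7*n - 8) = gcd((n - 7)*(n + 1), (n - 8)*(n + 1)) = n + 1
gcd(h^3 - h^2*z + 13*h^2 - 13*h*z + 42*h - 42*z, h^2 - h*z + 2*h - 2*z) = -h + z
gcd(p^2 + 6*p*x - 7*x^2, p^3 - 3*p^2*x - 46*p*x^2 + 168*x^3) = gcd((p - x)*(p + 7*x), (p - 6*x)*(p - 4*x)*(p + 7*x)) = p + 7*x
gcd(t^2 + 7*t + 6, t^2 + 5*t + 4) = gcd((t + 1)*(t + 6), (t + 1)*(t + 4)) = t + 1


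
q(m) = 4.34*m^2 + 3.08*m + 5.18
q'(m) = 8.68*m + 3.08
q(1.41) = 18.15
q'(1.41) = 15.32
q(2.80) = 47.83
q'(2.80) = 27.38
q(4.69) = 115.09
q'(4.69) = 43.79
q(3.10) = 56.44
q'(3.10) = 29.99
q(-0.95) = 6.17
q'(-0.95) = -5.17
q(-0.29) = 4.65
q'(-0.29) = 0.56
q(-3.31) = 42.53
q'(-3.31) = -25.65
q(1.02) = 12.84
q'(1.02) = 11.93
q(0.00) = 5.18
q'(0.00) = 3.08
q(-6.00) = 142.94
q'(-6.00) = -49.00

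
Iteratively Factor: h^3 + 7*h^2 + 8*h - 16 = (h + 4)*(h^2 + 3*h - 4) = (h - 1)*(h + 4)*(h + 4)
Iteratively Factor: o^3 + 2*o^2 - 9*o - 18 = (o + 2)*(o^2 - 9) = (o + 2)*(o + 3)*(o - 3)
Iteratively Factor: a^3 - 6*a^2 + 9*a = (a - 3)*(a^2 - 3*a) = a*(a - 3)*(a - 3)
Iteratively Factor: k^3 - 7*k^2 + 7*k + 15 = (k - 5)*(k^2 - 2*k - 3) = (k - 5)*(k + 1)*(k - 3)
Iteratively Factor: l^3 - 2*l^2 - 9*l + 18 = (l - 2)*(l^2 - 9) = (l - 3)*(l - 2)*(l + 3)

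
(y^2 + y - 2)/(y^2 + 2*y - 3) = (y + 2)/(y + 3)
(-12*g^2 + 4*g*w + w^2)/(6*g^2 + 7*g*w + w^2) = (-2*g + w)/(g + w)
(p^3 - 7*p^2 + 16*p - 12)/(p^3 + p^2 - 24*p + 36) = (p - 2)/(p + 6)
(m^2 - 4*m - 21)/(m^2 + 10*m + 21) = (m - 7)/(m + 7)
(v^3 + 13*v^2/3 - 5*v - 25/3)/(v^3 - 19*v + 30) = (3*v^2 - 2*v - 5)/(3*(v^2 - 5*v + 6))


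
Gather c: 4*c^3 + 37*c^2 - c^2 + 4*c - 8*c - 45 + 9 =4*c^3 + 36*c^2 - 4*c - 36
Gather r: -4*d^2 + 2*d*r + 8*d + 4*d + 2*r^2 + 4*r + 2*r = -4*d^2 + 12*d + 2*r^2 + r*(2*d + 6)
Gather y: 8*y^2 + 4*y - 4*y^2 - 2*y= 4*y^2 + 2*y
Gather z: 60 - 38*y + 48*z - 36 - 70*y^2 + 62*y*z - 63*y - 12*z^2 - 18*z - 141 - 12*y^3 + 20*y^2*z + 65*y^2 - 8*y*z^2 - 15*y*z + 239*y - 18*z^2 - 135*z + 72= -12*y^3 - 5*y^2 + 138*y + z^2*(-8*y - 30) + z*(20*y^2 + 47*y - 105) - 45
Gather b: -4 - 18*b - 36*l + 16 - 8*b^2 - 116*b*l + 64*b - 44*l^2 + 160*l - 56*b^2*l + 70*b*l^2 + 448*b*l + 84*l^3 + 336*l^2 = b^2*(-56*l - 8) + b*(70*l^2 + 332*l + 46) + 84*l^3 + 292*l^2 + 124*l + 12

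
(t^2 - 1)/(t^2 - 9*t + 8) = (t + 1)/(t - 8)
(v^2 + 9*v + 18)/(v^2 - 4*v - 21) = (v + 6)/(v - 7)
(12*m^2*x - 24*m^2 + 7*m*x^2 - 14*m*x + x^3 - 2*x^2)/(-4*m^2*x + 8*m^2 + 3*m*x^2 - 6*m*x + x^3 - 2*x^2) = (3*m + x)/(-m + x)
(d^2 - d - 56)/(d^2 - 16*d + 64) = (d + 7)/(d - 8)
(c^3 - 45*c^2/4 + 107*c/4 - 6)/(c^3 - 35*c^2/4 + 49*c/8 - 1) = 2*(c - 3)/(2*c - 1)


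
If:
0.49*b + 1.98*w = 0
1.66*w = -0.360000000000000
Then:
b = 0.88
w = -0.22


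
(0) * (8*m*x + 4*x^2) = 0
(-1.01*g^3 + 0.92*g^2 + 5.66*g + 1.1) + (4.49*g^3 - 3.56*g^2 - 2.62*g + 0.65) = 3.48*g^3 - 2.64*g^2 + 3.04*g + 1.75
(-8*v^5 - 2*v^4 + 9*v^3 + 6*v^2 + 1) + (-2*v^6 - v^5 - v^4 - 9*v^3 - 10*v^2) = -2*v^6 - 9*v^5 - 3*v^4 - 4*v^2 + 1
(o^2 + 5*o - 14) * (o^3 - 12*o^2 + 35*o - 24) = o^5 - 7*o^4 - 39*o^3 + 319*o^2 - 610*o + 336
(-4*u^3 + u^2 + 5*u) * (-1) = 4*u^3 - u^2 - 5*u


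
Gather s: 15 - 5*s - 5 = 10 - 5*s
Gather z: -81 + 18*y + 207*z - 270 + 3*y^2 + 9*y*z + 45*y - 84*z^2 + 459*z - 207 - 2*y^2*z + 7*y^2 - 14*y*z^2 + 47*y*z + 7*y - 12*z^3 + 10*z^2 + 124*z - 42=10*y^2 + 70*y - 12*z^3 + z^2*(-14*y - 74) + z*(-2*y^2 + 56*y + 790) - 600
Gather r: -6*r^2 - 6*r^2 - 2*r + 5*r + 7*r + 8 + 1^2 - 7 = -12*r^2 + 10*r + 2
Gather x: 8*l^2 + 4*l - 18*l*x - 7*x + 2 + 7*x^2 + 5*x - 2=8*l^2 + 4*l + 7*x^2 + x*(-18*l - 2)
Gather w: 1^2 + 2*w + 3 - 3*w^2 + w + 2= -3*w^2 + 3*w + 6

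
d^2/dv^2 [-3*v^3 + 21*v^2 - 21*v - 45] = 42 - 18*v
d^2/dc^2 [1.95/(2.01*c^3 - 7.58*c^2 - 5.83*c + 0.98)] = ((29.562 - 23.517*c)*(2.01*c^3 - 7.58*c^2 - 5.83*c + 0.98) + 1.95*(-12.06*c^2 + 30.32*c + 11.66)*(-6.03*c^2 + 15.16*c + 5.83))/(2.01*c^3 - 7.58*c^2 - 5.83*c + 0.98)^3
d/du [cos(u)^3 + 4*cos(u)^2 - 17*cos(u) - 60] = (-3*cos(u)^2 - 8*cos(u) + 17)*sin(u)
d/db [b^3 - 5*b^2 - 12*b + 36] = 3*b^2 - 10*b - 12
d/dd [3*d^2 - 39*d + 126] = 6*d - 39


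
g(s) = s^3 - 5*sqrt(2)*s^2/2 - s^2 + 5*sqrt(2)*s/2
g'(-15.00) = 814.60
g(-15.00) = -4448.53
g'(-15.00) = 814.60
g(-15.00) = -4448.53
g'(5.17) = 36.82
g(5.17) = 35.24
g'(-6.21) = 175.56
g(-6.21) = -436.35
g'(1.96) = -2.72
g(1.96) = -2.96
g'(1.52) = -3.32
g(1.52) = -1.59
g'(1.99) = -2.64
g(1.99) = -3.04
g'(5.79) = 51.59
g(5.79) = 62.53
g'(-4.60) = 108.74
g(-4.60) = -209.57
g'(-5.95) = 163.72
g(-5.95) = -392.25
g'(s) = 3*s^2 - 5*sqrt(2)*s - 2*s + 5*sqrt(2)/2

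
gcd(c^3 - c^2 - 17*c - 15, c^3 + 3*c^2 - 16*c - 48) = c + 3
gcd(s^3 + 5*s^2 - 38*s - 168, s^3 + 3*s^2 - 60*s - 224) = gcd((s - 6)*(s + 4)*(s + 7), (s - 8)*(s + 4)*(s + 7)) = s^2 + 11*s + 28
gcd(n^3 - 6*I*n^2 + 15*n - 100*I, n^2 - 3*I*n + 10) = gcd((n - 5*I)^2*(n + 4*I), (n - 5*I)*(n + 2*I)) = n - 5*I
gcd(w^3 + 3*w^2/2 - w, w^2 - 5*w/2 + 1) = w - 1/2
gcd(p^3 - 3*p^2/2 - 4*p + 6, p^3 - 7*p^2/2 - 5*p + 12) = p^2 + p/2 - 3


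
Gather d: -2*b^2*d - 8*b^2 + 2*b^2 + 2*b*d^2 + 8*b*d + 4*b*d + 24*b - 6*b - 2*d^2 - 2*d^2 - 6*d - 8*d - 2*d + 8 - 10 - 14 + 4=-6*b^2 + 18*b + d^2*(2*b - 4) + d*(-2*b^2 + 12*b - 16) - 12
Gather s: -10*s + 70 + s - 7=63 - 9*s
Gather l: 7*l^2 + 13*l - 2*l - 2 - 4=7*l^2 + 11*l - 6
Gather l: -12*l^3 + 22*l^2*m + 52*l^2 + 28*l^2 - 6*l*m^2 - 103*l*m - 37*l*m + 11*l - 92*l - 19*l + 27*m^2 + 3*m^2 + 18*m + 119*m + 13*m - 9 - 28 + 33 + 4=-12*l^3 + l^2*(22*m + 80) + l*(-6*m^2 - 140*m - 100) + 30*m^2 + 150*m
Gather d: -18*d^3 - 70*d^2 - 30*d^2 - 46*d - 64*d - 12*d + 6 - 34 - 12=-18*d^3 - 100*d^2 - 122*d - 40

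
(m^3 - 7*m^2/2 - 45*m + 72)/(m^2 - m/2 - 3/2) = (m^2 - 2*m - 48)/(m + 1)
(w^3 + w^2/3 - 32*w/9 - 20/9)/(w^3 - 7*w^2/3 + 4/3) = (w + 5/3)/(w - 1)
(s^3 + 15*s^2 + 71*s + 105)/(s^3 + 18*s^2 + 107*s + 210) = (s + 3)/(s + 6)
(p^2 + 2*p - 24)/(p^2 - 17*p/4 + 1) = 4*(p + 6)/(4*p - 1)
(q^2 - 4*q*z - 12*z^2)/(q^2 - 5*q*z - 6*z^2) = (q + 2*z)/(q + z)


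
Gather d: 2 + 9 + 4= 15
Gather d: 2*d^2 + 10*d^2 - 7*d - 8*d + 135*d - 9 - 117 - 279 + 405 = 12*d^2 + 120*d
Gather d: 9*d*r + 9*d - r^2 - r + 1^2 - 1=d*(9*r + 9) - r^2 - r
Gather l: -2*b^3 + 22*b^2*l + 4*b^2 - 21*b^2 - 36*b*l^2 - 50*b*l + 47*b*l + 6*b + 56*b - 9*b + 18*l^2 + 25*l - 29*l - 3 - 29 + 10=-2*b^3 - 17*b^2 + 53*b + l^2*(18 - 36*b) + l*(22*b^2 - 3*b - 4) - 22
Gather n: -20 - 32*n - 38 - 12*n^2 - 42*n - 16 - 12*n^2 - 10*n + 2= -24*n^2 - 84*n - 72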